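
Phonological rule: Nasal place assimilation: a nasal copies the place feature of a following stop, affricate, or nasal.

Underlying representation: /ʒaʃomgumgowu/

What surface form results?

/m/ before /g/ (velar) → [ŋ]
/m/ before /g/ (velar) → [ŋ]

[ʒaʃoŋguŋgowu]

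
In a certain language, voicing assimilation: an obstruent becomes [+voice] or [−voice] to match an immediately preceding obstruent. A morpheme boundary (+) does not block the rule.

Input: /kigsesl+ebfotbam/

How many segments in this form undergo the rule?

3

/s/ after /g/ (voiced) → [z]
/f/ after /b/ (voiced) → [v]
/b/ after /t/ (voiceless) → [p]
3 segments change.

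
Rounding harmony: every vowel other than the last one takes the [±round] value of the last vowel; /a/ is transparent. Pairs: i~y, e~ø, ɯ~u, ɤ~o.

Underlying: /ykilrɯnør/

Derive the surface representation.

[ykylrunør]

/i/ harmonizes with /ø/ ([+round]) → [y]
/ɯ/ harmonizes with /ø/ ([+round]) → [u]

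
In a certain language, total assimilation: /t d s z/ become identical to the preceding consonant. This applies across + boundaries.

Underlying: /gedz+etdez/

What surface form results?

[gedd+ettez]

/z/ after /d/ → [d] (total assimilation)
/d/ after /t/ → [t] (total assimilation)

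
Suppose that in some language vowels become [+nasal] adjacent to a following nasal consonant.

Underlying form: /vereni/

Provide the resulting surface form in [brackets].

/e/ before nasal /n/ → [ẽ]

[verẽni]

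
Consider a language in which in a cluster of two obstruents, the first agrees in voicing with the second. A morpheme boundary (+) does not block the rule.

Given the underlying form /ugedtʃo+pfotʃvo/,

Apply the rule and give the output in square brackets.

[ugettʃo+pfodʒvo]

/d/ before /tʃ/ (voiceless) → [t]
/tʃ/ before /v/ (voiced) → [dʒ]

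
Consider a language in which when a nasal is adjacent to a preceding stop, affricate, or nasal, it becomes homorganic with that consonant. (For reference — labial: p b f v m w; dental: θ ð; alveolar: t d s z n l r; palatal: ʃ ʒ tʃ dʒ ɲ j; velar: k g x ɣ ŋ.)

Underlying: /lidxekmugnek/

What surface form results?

[lidxekŋugŋek]

/m/ after /k/ (velar) → [ŋ]
/n/ after /g/ (velar) → [ŋ]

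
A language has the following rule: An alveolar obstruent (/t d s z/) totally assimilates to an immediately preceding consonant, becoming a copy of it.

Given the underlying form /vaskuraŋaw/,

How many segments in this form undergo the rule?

0

No segment meets the rule's conditions.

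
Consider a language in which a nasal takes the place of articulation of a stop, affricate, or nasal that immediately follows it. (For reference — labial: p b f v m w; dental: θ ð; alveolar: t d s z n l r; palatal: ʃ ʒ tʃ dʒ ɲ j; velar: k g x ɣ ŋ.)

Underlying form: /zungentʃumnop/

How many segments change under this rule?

/n/ before /g/ (velar) → [ŋ]
/n/ before /tʃ/ (palatal) → [ɲ]
/m/ before /n/ (alveolar) → [n]
3 segments change.

3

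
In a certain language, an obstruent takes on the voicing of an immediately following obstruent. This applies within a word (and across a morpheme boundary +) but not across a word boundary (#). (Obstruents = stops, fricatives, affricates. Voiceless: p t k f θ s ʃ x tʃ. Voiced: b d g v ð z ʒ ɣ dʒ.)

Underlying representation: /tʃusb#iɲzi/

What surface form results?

/s/ before /b/ (voiced) → [z]

[tʃuzb#iɲzi]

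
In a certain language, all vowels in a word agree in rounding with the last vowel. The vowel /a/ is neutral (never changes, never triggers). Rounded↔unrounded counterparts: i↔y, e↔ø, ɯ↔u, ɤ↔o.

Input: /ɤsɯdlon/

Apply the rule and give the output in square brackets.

/ɤ/ harmonizes with /o/ ([+round]) → [o]
/ɯ/ harmonizes with /o/ ([+round]) → [u]

[osudlon]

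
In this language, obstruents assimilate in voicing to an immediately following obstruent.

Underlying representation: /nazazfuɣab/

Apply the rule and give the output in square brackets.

/z/ before /f/ (voiceless) → [s]

[nazasfuɣab]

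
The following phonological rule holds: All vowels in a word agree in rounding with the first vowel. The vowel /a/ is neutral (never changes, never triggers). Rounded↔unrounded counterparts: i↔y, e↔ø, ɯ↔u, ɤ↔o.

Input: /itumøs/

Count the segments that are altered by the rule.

2

/u/ harmonizes with /i/ ([-round]) → [ɯ]
/ø/ harmonizes with /i/ ([-round]) → [e]
2 segments change.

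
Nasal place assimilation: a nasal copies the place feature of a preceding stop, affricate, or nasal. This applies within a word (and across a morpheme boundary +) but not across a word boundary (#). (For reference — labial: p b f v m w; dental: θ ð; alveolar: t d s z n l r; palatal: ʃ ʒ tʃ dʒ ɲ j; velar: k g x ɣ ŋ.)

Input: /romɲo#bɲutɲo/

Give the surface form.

/ɲ/ after /m/ (labial) → [m]
/ɲ/ after /b/ (labial) → [m]
/ɲ/ after /t/ (alveolar) → [n]

[rommo#bmutno]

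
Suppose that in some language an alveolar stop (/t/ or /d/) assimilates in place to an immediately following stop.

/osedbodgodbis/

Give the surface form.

/d/ before /b/ (labial) → [b]
/d/ before /g/ (velar) → [g]
/d/ before /b/ (labial) → [b]

[osebboggobbis]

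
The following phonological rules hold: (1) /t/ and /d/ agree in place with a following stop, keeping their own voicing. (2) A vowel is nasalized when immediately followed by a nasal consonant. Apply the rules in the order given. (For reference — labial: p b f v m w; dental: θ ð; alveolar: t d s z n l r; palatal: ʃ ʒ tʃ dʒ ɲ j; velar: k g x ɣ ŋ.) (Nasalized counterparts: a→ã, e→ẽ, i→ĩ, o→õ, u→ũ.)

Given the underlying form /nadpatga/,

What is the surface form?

Rule 1: /d/ before /p/ (labial) → [b]
Rule 1: /t/ before /g/ (velar) → [k]
After rule 1: nabpakga
Rule 2: no segment meets the rule's conditions; no change.

[nabpakga]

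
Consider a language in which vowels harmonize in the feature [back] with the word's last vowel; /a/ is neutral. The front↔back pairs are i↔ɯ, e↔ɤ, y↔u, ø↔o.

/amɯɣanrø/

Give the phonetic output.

/ɯ/ harmonizes with /ø/ ([-back]) → [i]

[amiɣanrø]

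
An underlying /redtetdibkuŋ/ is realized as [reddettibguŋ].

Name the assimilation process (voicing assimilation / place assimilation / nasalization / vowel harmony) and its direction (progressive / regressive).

/t/→[d] /d/→[t] /k/→[g].
Each target copies a feature from the preceding segment, so the direction is progressive.

voicing assimilation, progressive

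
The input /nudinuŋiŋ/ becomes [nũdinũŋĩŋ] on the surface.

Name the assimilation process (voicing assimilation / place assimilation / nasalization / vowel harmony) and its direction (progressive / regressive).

/u/→[ũ] /u/→[ũ] /i/→[ĩ].
Each target copies a feature from the preceding segment, so the direction is progressive.

nasalization, progressive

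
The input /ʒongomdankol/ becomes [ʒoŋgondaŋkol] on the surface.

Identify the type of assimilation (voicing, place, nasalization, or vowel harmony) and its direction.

/n/→[ŋ] /m/→[n] /n/→[ŋ].
Each target copies a feature from the following segment, so the direction is regressive.

place assimilation, regressive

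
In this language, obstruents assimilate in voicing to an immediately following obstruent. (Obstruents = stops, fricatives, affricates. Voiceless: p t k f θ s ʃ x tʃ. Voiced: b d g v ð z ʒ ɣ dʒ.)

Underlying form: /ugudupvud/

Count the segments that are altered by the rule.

/p/ before /v/ (voiced) → [b]
1 segment changes.

1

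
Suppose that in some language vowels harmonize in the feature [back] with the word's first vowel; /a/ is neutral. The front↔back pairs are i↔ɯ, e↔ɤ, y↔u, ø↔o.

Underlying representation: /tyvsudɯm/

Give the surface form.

/u/ harmonizes with /y/ ([-back]) → [y]
/ɯ/ harmonizes with /y/ ([-back]) → [i]

[tyvsydim]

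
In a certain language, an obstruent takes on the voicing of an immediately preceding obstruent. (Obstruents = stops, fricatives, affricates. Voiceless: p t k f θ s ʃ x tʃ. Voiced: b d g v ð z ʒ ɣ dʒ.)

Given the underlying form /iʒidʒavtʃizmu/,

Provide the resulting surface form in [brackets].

[iʒidʒavdʒizmu]

/tʃ/ after /v/ (voiced) → [dʒ]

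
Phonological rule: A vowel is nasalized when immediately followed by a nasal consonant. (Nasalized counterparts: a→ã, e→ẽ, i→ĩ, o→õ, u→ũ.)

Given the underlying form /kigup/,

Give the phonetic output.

[kigup]

no segment meets the rule's conditions; no change.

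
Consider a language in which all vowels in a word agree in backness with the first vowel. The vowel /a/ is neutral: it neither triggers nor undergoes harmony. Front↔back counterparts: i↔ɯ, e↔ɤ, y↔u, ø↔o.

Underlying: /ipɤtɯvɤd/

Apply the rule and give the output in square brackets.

/ɤ/ harmonizes with /i/ ([-back]) → [e]
/ɯ/ harmonizes with /i/ ([-back]) → [i]
/ɤ/ harmonizes with /i/ ([-back]) → [e]

[ipetived]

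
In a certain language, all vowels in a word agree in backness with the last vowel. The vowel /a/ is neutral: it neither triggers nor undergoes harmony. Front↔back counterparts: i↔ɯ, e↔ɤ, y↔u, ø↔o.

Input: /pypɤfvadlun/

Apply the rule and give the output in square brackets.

[pupɤfvadlun]

/y/ harmonizes with /u/ ([+back]) → [u]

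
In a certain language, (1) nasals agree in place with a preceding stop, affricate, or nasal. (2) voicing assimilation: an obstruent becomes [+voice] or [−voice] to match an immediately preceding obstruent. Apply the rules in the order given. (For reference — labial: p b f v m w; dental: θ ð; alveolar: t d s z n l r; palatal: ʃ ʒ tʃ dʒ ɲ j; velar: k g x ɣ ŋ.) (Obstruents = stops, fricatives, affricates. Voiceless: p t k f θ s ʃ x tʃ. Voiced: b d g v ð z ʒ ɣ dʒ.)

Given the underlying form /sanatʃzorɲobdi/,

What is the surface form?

[sanatʃsorɲobdi]

Rule 1: no segment meets the rule's conditions; no change.
After rule 1: sanatʃzorɲobdi
Rule 2: /z/ after /tʃ/ (voiceless) → [s]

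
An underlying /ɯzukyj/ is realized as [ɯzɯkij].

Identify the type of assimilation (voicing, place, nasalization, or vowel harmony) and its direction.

/u/→[ɯ] /y/→[i].
Vowels agree with the first vowel, so the harmony is progressive.

vowel harmony, progressive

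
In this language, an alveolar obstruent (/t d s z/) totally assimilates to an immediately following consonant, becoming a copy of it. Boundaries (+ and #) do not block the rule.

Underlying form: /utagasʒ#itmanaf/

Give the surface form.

/s/ before /ʒ/ → [ʒ] (total assimilation)
/t/ before /m/ → [m] (total assimilation)

[utagaʒʒ#immanaf]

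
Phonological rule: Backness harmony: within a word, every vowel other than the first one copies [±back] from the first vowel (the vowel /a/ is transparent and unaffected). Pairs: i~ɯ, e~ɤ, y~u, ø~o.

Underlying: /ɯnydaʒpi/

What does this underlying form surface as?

[ɯnudaʒpɯ]

/y/ harmonizes with /ɯ/ ([+back]) → [u]
/i/ harmonizes with /ɯ/ ([+back]) → [ɯ]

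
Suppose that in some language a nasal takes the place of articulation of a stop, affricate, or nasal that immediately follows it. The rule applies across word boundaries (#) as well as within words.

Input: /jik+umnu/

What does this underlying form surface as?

[jik+unnu]

/m/ before /n/ (alveolar) → [n]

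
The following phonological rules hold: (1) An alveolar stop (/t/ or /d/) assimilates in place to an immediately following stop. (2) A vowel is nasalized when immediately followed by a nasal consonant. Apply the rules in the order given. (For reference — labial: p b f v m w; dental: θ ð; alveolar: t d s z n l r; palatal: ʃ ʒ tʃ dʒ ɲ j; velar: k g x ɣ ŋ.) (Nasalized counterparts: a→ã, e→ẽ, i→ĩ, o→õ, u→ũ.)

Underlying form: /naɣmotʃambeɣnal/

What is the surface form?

Rule 1: no segment meets the rule's conditions; no change.
After rule 1: naɣmotʃambeɣnal
Rule 2: /a/ before nasal /m/ → [ã]

[naɣmotʃãmbeɣnal]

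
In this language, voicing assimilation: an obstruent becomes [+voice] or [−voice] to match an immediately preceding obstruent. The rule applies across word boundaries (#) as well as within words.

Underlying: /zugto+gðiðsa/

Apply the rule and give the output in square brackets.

[zugdo+gðiðza]

/t/ after /g/ (voiced) → [d]
/s/ after /ð/ (voiced) → [z]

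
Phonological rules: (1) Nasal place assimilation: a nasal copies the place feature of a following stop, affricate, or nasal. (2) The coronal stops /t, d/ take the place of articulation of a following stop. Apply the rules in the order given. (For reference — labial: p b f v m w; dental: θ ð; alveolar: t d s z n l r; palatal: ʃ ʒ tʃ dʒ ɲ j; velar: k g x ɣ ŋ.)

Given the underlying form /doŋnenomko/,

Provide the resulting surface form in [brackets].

Rule 1: /ŋ/ before /n/ (alveolar) → [n]
Rule 1: /m/ before /k/ (velar) → [ŋ]
After rule 1: donnenoŋko
Rule 2: no segment meets the rule's conditions; no change.

[donnenoŋko]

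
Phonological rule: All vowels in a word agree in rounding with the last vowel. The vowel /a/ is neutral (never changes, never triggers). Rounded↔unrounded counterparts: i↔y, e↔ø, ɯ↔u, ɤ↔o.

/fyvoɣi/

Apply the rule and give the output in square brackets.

[fivɤɣi]

/y/ harmonizes with /i/ ([-round]) → [i]
/o/ harmonizes with /i/ ([-round]) → [ɤ]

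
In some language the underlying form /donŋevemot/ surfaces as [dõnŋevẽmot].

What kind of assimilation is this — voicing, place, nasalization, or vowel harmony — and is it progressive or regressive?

nasalization, regressive

/o/→[õ] /e/→[ẽ].
Each target copies a feature from the following segment, so the direction is regressive.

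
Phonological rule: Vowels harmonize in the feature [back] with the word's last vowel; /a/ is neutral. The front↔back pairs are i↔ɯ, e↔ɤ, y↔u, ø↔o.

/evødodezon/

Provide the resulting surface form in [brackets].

[ɤvododɤzon]

/e/ harmonizes with /o/ ([+back]) → [ɤ]
/ø/ harmonizes with /o/ ([+back]) → [o]
/e/ harmonizes with /o/ ([+back]) → [ɤ]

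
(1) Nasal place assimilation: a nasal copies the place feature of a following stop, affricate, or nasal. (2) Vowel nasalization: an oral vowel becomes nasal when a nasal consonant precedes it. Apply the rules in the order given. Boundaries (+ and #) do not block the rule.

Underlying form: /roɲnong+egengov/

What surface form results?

[ronnõŋg+egeŋgov]

Rule 1: /ɲ/ before /n/ (alveolar) → [n]
Rule 1: /n/ before /g/ (velar) → [ŋ]
Rule 1: /n/ before /g/ (velar) → [ŋ]
After rule 1: ronnoŋg+egeŋgov
Rule 2: /o/ after nasal /n/ → [õ]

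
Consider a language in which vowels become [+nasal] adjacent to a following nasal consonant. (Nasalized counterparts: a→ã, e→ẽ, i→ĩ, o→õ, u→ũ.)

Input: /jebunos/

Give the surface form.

[jebũnos]

/u/ before nasal /n/ → [ũ]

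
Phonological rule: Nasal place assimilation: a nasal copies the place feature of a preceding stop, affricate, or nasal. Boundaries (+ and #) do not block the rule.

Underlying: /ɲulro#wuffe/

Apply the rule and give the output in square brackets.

no segment meets the rule's conditions; no change.

[ɲulro#wuffe]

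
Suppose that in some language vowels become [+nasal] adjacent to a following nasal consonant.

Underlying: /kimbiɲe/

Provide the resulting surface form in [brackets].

[kĩmbĩɲe]

/i/ before nasal /m/ → [ĩ]
/i/ before nasal /ɲ/ → [ĩ]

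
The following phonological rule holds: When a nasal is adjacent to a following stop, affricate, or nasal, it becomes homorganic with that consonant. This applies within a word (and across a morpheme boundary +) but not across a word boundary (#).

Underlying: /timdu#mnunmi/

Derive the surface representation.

/m/ before /d/ (alveolar) → [n]
/m/ before /n/ (alveolar) → [n]
/n/ before /m/ (labial) → [m]

[tindu#nnummi]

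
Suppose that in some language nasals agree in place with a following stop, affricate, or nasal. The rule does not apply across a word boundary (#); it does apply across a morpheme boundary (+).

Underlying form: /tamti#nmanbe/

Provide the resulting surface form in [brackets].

/m/ before /t/ (alveolar) → [n]
/n/ before /m/ (labial) → [m]
/n/ before /b/ (labial) → [m]

[tanti#mmambe]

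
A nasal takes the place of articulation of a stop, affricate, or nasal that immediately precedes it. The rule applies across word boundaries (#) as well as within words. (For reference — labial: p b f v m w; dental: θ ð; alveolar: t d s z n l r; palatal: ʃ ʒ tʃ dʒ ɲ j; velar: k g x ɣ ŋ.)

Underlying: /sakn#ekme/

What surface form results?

[sakŋ#ekŋe]

/n/ after /k/ (velar) → [ŋ]
/m/ after /k/ (velar) → [ŋ]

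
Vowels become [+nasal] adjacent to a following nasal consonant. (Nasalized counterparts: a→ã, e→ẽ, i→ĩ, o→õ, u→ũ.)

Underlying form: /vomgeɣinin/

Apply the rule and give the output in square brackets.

/o/ before nasal /m/ → [õ]
/i/ before nasal /n/ → [ĩ]
/i/ before nasal /n/ → [ĩ]

[võmgeɣĩnĩn]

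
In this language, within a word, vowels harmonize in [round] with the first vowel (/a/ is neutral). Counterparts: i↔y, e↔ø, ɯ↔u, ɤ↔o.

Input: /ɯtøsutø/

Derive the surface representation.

/ø/ harmonizes with /ɯ/ ([-round]) → [e]
/u/ harmonizes with /ɯ/ ([-round]) → [ɯ]
/ø/ harmonizes with /ɯ/ ([-round]) → [e]

[ɯtesɯte]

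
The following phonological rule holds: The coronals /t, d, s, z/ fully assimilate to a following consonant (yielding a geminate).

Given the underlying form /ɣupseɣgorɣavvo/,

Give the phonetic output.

[ɣupseɣgorɣavvo]

no segment meets the rule's conditions; no change.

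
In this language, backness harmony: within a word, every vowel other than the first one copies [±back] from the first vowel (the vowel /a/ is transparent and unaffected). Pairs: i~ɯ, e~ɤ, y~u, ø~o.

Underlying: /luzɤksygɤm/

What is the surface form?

[luzɤksugɤm]

/y/ harmonizes with /u/ ([+back]) → [u]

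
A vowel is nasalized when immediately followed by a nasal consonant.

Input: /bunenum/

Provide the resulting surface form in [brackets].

[bũnẽnũm]

/u/ before nasal /n/ → [ũ]
/e/ before nasal /n/ → [ẽ]
/u/ before nasal /m/ → [ũ]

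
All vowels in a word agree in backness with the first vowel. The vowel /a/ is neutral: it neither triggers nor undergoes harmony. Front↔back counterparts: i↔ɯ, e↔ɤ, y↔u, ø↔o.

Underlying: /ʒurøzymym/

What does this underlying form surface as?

/ø/ harmonizes with /u/ ([+back]) → [o]
/y/ harmonizes with /u/ ([+back]) → [u]
/y/ harmonizes with /u/ ([+back]) → [u]

[ʒurozumum]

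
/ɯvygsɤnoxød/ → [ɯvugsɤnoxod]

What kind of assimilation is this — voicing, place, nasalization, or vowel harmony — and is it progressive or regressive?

vowel harmony, progressive

/y/→[u] /ø/→[o].
Vowels agree with the first vowel, so the harmony is progressive.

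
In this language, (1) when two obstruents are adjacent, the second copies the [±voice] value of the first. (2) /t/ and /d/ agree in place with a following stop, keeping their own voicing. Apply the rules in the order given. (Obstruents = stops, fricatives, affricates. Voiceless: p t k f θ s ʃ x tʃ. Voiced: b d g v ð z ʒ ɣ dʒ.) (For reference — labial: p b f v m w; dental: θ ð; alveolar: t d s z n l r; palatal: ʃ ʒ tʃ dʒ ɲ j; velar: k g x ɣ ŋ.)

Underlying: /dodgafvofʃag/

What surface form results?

[doggaffofʃag]

Rule 1: /v/ after /f/ (voiceless) → [f]
After rule 1: dodgaffofʃag
Rule 2: /d/ before /g/ (velar) → [g]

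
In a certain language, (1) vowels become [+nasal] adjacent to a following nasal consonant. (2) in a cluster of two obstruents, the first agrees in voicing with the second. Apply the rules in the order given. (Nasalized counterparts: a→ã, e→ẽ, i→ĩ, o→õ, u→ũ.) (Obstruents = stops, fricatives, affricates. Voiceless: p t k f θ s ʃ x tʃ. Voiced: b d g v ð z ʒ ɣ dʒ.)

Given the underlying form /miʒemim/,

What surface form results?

Rule 1: /e/ before nasal /m/ → [ẽ]
Rule 1: /i/ before nasal /m/ → [ĩ]
After rule 1: miʒẽmĩm
Rule 2: no segment meets the rule's conditions; no change.

[miʒẽmĩm]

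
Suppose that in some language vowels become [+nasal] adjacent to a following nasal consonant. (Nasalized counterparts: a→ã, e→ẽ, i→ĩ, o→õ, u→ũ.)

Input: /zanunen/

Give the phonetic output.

[zãnũnẽn]

/a/ before nasal /n/ → [ã]
/u/ before nasal /n/ → [ũ]
/e/ before nasal /n/ → [ẽ]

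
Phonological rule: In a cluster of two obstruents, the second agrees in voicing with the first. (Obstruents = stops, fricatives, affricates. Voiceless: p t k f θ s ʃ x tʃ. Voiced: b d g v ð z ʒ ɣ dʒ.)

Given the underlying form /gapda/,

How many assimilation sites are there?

1

/d/ after /p/ (voiceless) → [t]
1 segment changes.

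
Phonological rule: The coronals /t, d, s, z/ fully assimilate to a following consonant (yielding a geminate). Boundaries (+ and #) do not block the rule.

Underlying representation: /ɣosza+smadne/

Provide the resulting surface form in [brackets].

/s/ before /z/ → [z] (total assimilation)
/s/ before /m/ → [m] (total assimilation)
/d/ before /n/ → [n] (total assimilation)

[ɣozza+mmanne]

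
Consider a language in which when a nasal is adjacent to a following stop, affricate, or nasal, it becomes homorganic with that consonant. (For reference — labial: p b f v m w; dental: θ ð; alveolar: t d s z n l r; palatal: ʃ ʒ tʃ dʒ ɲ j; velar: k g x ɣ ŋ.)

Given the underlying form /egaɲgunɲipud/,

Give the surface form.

[egaŋguɲɲipud]

/ɲ/ before /g/ (velar) → [ŋ]
/n/ before /ɲ/ (palatal) → [ɲ]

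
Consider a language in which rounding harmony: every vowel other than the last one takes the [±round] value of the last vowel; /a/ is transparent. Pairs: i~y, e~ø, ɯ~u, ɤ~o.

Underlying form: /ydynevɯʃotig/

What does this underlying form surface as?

/y/ harmonizes with /i/ ([-round]) → [i]
/y/ harmonizes with /i/ ([-round]) → [i]
/o/ harmonizes with /i/ ([-round]) → [ɤ]

[idinevɯʃɤtig]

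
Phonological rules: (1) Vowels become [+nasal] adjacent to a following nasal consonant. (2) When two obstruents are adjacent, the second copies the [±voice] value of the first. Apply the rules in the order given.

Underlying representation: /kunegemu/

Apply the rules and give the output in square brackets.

Rule 1: /u/ before nasal /n/ → [ũ]
Rule 1: /e/ before nasal /m/ → [ẽ]
After rule 1: kũnegẽmu
Rule 2: no segment meets the rule's conditions; no change.

[kũnegẽmu]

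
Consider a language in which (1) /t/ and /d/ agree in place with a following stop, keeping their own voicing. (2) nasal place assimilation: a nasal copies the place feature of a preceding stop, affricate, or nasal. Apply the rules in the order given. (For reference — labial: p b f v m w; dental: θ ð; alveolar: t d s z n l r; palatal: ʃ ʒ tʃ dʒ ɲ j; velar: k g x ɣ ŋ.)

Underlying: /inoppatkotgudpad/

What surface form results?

Rule 1: /t/ before /k/ (velar) → [k]
Rule 1: /t/ before /g/ (velar) → [k]
Rule 1: /d/ before /p/ (labial) → [b]
After rule 1: inoppakkokgubpad
Rule 2: no segment meets the rule's conditions; no change.

[inoppakkokgubpad]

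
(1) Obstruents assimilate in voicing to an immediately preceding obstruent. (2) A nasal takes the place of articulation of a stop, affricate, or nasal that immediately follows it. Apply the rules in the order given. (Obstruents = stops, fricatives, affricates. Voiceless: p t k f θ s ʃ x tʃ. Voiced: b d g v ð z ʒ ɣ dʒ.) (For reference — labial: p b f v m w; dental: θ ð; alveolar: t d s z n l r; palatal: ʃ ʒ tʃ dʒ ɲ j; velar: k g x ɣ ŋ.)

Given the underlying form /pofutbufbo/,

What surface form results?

Rule 1: /b/ after /t/ (voiceless) → [p]
Rule 1: /b/ after /f/ (voiceless) → [p]
After rule 1: pofutpufpo
Rule 2: no segment meets the rule's conditions; no change.

[pofutpufpo]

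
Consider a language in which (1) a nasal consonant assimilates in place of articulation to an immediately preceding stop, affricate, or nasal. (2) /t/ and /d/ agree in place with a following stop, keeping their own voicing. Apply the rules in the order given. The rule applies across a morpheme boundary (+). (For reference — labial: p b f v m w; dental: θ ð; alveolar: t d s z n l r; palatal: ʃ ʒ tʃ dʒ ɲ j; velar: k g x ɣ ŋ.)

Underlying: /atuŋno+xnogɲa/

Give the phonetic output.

Rule 1: /n/ after /ŋ/ (velar) → [ŋ]
Rule 1: /ɲ/ after /g/ (velar) → [ŋ]
After rule 1: atuŋŋo+xnogŋa
Rule 2: no segment meets the rule's conditions; no change.

[atuŋŋo+xnogŋa]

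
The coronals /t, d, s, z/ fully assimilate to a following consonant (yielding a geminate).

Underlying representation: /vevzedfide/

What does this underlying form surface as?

[vevzeffide]

/d/ before /f/ → [f] (total assimilation)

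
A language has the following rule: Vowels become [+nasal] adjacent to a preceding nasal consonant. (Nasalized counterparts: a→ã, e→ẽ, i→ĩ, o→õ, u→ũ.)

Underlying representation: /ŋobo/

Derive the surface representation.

[ŋõbo]

/o/ after nasal /ŋ/ → [õ]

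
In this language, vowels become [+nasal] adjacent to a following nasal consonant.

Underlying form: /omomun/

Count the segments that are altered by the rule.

/o/ before nasal /m/ → [õ]
/o/ before nasal /m/ → [õ]
/u/ before nasal /n/ → [ũ]
3 segments change.

3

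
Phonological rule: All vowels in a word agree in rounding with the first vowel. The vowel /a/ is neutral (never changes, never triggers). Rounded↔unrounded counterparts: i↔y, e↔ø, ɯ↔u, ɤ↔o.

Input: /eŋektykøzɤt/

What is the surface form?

/y/ harmonizes with /e/ ([-round]) → [i]
/ø/ harmonizes with /e/ ([-round]) → [e]

[eŋektikezɤt]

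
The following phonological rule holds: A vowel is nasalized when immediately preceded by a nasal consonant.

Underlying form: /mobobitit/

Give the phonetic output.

/o/ after nasal /m/ → [õ]

[mõbobitit]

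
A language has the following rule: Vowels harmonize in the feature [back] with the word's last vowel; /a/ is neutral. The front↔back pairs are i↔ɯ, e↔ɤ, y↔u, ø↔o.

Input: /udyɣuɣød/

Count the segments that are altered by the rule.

/u/ harmonizes with /ø/ ([-back]) → [y]
/u/ harmonizes with /ø/ ([-back]) → [y]
2 segments change.

2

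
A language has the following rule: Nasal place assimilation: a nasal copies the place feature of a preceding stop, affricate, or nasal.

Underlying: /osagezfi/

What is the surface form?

no segment meets the rule's conditions; no change.

[osagezfi]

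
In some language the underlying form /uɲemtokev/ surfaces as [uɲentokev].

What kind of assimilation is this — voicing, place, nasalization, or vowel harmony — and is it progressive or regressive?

/m/→[n].
Each target copies a feature from the following segment, so the direction is regressive.

place assimilation, regressive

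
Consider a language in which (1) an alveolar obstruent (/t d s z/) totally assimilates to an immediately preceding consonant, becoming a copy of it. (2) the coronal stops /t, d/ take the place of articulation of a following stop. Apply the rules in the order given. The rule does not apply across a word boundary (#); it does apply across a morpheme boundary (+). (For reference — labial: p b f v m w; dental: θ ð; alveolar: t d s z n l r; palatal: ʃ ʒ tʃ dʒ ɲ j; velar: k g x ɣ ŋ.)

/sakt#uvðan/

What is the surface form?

Rule 1: /t/ after /k/ → [k] (total assimilation)
After rule 1: sakk#uvðan
Rule 2: no segment meets the rule's conditions; no change.

[sakk#uvðan]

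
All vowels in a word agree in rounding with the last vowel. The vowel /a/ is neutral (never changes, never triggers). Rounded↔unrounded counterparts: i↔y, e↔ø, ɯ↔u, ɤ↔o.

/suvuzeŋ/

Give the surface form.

[sɯvɯzeŋ]

/u/ harmonizes with /e/ ([-round]) → [ɯ]
/u/ harmonizes with /e/ ([-round]) → [ɯ]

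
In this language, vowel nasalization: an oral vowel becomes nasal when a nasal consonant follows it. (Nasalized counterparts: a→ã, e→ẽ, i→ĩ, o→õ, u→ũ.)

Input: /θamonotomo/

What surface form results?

/a/ before nasal /m/ → [ã]
/o/ before nasal /n/ → [õ]
/o/ before nasal /m/ → [õ]

[θãmõnotõmo]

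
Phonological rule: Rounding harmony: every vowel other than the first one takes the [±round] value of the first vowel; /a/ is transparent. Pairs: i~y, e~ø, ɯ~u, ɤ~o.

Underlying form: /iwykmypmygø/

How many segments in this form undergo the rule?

4

/y/ harmonizes with /i/ ([-round]) → [i]
/y/ harmonizes with /i/ ([-round]) → [i]
/y/ harmonizes with /i/ ([-round]) → [i]
/ø/ harmonizes with /i/ ([-round]) → [e]
4 segments change.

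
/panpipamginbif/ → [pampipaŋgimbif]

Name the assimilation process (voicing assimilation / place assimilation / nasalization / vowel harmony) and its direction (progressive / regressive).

/n/→[m] /m/→[ŋ] /n/→[m].
Each target copies a feature from the following segment, so the direction is regressive.

place assimilation, regressive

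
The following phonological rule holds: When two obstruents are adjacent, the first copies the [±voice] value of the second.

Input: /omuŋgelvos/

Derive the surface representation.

[omuŋgelvos]

no segment meets the rule's conditions; no change.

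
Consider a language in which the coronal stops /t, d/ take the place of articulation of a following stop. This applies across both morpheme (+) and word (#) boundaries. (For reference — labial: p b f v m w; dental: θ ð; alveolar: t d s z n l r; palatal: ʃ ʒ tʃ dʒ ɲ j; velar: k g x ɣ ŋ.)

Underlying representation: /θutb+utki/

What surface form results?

/t/ before /b/ (labial) → [p]
/t/ before /k/ (velar) → [k]

[θupb+ukki]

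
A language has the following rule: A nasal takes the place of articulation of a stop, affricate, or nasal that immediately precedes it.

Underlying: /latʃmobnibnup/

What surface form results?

/m/ after /tʃ/ (palatal) → [ɲ]
/n/ after /b/ (labial) → [m]
/n/ after /b/ (labial) → [m]

[latʃɲobmibmup]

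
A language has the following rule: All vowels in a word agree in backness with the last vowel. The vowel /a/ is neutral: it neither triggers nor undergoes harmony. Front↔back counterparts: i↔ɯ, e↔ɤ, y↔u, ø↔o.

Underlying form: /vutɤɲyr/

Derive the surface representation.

/u/ harmonizes with /y/ ([-back]) → [y]
/ɤ/ harmonizes with /y/ ([-back]) → [e]

[vyteɲyr]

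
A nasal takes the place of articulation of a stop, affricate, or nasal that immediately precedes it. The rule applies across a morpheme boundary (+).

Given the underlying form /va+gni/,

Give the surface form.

/n/ after /g/ (velar) → [ŋ]

[va+gŋi]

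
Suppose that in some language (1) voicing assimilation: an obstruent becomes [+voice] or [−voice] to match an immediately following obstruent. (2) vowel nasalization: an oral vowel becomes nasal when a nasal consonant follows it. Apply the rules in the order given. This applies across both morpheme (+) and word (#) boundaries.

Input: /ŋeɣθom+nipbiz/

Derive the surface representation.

Rule 1: /ɣ/ before /θ/ (voiceless) → [x]
Rule 1: /p/ before /b/ (voiced) → [b]
After rule 1: ŋexθom+nibbiz
Rule 2: /o/ before nasal /m/ → [õ]

[ŋexθõm+nibbiz]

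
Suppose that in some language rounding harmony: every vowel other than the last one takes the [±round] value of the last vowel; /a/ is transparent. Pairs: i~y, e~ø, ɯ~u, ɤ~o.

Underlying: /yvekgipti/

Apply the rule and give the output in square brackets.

[ivekgipti]

/y/ harmonizes with /i/ ([-round]) → [i]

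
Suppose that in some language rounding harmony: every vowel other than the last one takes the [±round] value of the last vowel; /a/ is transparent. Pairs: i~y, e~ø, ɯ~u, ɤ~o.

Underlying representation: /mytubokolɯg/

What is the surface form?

[mitɯbɤkɤlɯg]

/y/ harmonizes with /ɯ/ ([-round]) → [i]
/u/ harmonizes with /ɯ/ ([-round]) → [ɯ]
/o/ harmonizes with /ɯ/ ([-round]) → [ɤ]
/o/ harmonizes with /ɯ/ ([-round]) → [ɤ]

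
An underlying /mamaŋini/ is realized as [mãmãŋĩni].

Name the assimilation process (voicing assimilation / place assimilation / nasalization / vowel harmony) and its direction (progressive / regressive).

nasalization, regressive

/a/→[ã] /a/→[ã] /i/→[ĩ].
Each target copies a feature from the following segment, so the direction is regressive.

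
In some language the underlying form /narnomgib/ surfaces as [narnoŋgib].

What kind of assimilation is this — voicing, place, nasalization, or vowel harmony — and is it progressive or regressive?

/m/→[ŋ].
Each target copies a feature from the following segment, so the direction is regressive.

place assimilation, regressive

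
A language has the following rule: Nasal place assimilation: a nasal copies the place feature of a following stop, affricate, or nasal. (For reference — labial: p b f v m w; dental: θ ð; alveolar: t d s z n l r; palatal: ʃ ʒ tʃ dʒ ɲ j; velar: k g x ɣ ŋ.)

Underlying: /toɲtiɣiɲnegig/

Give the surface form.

/ɲ/ before /t/ (alveolar) → [n]
/ɲ/ before /n/ (alveolar) → [n]

[tontiɣinnegig]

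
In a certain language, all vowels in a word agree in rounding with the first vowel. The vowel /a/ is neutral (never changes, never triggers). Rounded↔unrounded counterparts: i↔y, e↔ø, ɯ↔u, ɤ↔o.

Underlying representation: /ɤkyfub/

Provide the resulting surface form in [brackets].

[ɤkifɯb]

/y/ harmonizes with /ɤ/ ([-round]) → [i]
/u/ harmonizes with /ɤ/ ([-round]) → [ɯ]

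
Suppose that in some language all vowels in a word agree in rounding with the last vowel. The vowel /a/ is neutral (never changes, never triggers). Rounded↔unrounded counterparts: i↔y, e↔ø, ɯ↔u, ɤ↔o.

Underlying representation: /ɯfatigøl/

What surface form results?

[ufatygøl]

/ɯ/ harmonizes with /ø/ ([+round]) → [u]
/i/ harmonizes with /ø/ ([+round]) → [y]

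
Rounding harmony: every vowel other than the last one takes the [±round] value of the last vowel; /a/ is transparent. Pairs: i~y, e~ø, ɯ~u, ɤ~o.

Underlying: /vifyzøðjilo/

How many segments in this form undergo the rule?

2

/i/ harmonizes with /o/ ([+round]) → [y]
/i/ harmonizes with /o/ ([+round]) → [y]
2 segments change.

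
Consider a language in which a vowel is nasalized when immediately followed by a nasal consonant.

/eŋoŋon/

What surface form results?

[ẽŋõŋõn]

/e/ before nasal /ŋ/ → [ẽ]
/o/ before nasal /ŋ/ → [õ]
/o/ before nasal /n/ → [õ]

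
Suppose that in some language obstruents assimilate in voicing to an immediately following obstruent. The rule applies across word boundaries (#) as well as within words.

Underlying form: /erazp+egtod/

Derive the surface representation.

/z/ before /p/ (voiceless) → [s]
/g/ before /t/ (voiceless) → [k]

[erasp+ektod]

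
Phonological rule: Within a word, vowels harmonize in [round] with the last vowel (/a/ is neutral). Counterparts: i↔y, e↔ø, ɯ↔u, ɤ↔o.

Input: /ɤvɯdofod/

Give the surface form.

[ovudofod]

/ɤ/ harmonizes with /o/ ([+round]) → [o]
/ɯ/ harmonizes with /o/ ([+round]) → [u]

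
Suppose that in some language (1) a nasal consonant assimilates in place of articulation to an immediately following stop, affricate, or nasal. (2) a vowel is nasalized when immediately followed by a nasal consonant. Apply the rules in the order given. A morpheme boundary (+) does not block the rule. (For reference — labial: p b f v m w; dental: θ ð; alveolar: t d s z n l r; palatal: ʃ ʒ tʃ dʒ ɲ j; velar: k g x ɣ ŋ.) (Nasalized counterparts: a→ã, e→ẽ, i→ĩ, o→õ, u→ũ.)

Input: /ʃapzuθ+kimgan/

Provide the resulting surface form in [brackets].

Rule 1: /m/ before /g/ (velar) → [ŋ]
After rule 1: ʃapzuθ+kiŋgan
Rule 2: /i/ before nasal /ŋ/ → [ĩ]
Rule 2: /a/ before nasal /n/ → [ã]

[ʃapzuθ+kĩŋgãn]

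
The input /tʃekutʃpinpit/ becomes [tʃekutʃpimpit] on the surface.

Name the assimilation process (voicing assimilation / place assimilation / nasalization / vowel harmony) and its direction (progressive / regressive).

place assimilation, regressive

/n/→[m].
Each target copies a feature from the following segment, so the direction is regressive.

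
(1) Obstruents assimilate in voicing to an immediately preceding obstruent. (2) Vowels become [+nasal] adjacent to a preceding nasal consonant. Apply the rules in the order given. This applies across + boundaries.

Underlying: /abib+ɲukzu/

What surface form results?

Rule 1: /z/ after /k/ (voiceless) → [s]
After rule 1: abib+ɲuksu
Rule 2: /u/ after nasal /ɲ/ → [ũ]

[abib+ɲũksu]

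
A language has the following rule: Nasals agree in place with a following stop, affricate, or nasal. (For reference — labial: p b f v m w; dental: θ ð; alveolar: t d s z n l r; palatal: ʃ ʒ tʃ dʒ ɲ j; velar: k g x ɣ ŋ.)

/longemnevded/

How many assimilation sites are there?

2

/n/ before /g/ (velar) → [ŋ]
/m/ before /n/ (alveolar) → [n]
2 segments change.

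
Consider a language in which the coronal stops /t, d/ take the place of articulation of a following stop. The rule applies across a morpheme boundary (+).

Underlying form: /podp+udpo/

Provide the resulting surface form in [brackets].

[pobp+ubpo]

/d/ before /p/ (labial) → [b]
/d/ before /p/ (labial) → [b]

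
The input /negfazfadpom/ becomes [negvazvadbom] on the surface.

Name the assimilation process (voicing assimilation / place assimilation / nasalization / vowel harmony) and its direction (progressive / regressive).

voicing assimilation, progressive

/f/→[v] /f/→[v] /p/→[b].
Each target copies a feature from the preceding segment, so the direction is progressive.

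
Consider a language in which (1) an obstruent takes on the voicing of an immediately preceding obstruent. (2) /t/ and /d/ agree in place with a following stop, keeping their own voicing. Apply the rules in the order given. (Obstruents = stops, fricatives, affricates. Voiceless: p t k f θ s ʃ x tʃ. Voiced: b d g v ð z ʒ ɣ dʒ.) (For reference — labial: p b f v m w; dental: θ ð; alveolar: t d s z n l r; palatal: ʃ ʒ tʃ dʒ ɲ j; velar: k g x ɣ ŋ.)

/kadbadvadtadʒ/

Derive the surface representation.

[kabbadvaddadʒ]

Rule 1: /t/ after /d/ (voiced) → [d]
After rule 1: kadbadvaddadʒ
Rule 2: /d/ before /b/ (labial) → [b]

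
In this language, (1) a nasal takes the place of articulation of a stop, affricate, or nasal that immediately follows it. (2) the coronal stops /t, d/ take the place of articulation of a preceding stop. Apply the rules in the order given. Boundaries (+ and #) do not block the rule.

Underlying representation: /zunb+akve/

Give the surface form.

[zumb+akve]

Rule 1: /n/ before /b/ (labial) → [m]
After rule 1: zumb+akve
Rule 2: no segment meets the rule's conditions; no change.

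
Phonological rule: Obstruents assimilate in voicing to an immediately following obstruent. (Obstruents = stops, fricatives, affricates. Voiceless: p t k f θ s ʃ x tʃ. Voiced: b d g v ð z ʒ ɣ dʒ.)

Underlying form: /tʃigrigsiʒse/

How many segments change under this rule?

2

/g/ before /s/ (voiceless) → [k]
/ʒ/ before /s/ (voiceless) → [ʃ]
2 segments change.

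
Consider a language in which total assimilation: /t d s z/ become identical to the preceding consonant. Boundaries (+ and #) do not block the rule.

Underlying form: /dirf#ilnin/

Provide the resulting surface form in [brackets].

[dirf#ilnin]

no segment meets the rule's conditions; no change.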